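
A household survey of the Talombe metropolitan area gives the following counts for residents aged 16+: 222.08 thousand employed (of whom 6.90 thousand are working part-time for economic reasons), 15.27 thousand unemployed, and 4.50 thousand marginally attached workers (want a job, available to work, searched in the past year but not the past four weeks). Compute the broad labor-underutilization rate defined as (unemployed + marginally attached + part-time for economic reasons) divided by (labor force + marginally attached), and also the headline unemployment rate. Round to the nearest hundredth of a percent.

Broad underutilization rate ≈ 11.03%; headline unemployment rate ≈ 6.43%.

Labor force = 222.08 + 15.27 = 237.35 thousand.
Numerator = 15.27 + 4.50 + 6.90 = 26.67 thousand.
Denominator = 237.35 + 4.50 = 241.85 thousand.
Broad rate = 26.67 / 241.85 = 11.03%.
Headline unemployment rate = 15.27 / 237.35 = 6.43%.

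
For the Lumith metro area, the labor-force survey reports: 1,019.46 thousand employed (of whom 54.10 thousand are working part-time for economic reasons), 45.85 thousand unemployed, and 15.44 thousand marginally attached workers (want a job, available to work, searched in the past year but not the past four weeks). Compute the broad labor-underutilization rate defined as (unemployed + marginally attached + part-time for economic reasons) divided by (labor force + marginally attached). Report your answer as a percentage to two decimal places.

Labor force = 1,019.46 + 45.85 = 1,065.31 thousand.
Numerator = 45.85 + 15.44 + 54.10 = 115.39 thousand.
Denominator = 1,065.31 + 15.44 = 1,080.75 thousand.
Broad rate = 115.39 / 1,080.75 = 10.68%.

Broad underutilization rate ≈ 10.68%.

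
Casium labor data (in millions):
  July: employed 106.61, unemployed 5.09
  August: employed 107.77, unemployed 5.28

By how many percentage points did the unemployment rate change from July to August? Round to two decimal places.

July: labor force = 106.61 + 5.09 = 111.70; u = 5.09/111.70 = 4.56%.
August: labor force = 107.77 + 5.28 = 113.05; u = 5.28/113.05 = 4.67%.
Change = 4.67% − 4.56% = +0.11 pp.

The unemployment rate changed by +0.11 percentage points.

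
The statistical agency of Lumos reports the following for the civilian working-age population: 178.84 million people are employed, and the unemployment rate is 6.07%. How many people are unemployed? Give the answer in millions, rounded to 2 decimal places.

About 11.56 million are unemployed.

Let U be the number unemployed. The labor force is E + U, and U/(E+U) = 0.0607.
So U = 0.0607 × 178.84 / (1 − 0.0607) = 10.8556 / 0.9393 ≈ 11.56 million.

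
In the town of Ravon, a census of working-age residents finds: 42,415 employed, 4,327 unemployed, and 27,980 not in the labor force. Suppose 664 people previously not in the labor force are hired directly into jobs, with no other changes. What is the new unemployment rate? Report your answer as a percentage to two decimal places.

New unemployment rate ≈ 9.13%.

Initially, labor force = 42,415 + 4,327 = 46,742, so u = 4,327/46,742 = 9.26%.
After the change, employed and labor force both rise by 664; unemployed unchanged → E = 43,079, U = 4,327, labor force = 47,406.
New unemployment rate = 4,327 / 47,406 = 9.13%.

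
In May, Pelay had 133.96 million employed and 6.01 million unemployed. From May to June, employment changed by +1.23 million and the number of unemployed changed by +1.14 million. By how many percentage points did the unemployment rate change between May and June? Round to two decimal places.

May: labor force = 133.96 + 6.01 = 139.97; u = 6.01/139.97 = 4.29%.
June: labor force = 135.19 + 7.15 = 142.34; u = 7.15/142.34 = 5.02%.
Change = 5.02% − 4.29% = +0.73 pp.

The unemployment rate changed by +0.73 percentage points.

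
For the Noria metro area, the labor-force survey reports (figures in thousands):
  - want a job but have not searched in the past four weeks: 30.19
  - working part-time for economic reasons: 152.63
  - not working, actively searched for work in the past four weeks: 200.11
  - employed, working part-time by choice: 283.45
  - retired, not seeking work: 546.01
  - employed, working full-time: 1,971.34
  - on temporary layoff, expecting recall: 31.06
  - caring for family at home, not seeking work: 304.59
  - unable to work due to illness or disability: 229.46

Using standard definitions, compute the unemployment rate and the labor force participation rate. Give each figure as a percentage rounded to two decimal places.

Unemployment rate ≈ 8.76%; labor force participation rate ≈ 70.38%.

Employed = 152.63 + 283.45 + 1,971.34 = 2,407.42 thousand (anyone who worked, including part-time for economic reasons, counts as employed).
Unemployed = 200.11 + 31.06 = 231.17 thousand (jobless and actively searching, or on temporary layoff).
Labor force = 2,407.42 + 231.17 = 2,638.59 thousand.
Not in labor force = 30.19 + 546.01 + 304.59 + 229.46 = 1,110.25 thousand (those not working and not actively searching are outside the labor force — including those who want a job but have given up searching).
Civilian working-age population = 2,638.59 + 1,110.25 = 3,748.84 thousand.
Unemployment rate = 231.17 / 2,638.59 = 8.76%.
Labor force participation rate = 2,638.59 / 3,748.84 = 70.38%.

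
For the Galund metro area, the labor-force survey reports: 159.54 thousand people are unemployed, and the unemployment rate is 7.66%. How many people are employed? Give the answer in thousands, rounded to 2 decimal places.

Labor force = U / u = 159.54 / 0.0766 ≈ 2,082.77 thousand.
Employed = labor force − unemployed = 2,082.77 − 159.54 = 1,923.23 thousand.

About 1,923.23 thousand are employed.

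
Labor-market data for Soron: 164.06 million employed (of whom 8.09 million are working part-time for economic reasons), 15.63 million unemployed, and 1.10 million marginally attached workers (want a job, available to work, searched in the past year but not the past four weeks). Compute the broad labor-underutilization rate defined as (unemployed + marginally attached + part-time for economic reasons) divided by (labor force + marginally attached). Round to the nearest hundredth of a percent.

Broad underutilization rate ≈ 13.73%.

Labor force = 164.06 + 15.63 = 179.69 million.
Numerator = 15.63 + 1.10 + 8.09 = 24.82 million.
Denominator = 179.69 + 1.10 = 180.79 million.
Broad rate = 24.82 / 180.79 = 13.73%.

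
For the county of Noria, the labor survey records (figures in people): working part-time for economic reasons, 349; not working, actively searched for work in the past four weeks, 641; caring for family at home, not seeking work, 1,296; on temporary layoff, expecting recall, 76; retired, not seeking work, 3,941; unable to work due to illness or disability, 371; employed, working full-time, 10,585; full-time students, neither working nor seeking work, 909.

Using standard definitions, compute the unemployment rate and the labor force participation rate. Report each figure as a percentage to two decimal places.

Unemployment rate ≈ 6.15%; labor force participation rate ≈ 64.13%.

Employed = 349 + 10,585 = 10,934 (anyone who worked, including part-time for economic reasons, counts as employed).
Unemployed = 641 + 76 = 717 (jobless and actively searching, or on temporary layoff).
Labor force = 10,934 + 717 = 11,651.
Not in labor force = 1,296 + 3,941 + 371 + 909 = 6,517 (those not working and not actively searching are outside the labor force).
Civilian working-age population = 11,651 + 6,517 = 18,168.
Unemployment rate = 717 / 11,651 = 6.15%.
Labor force participation rate = 11,651 / 18,168 = 64.13%.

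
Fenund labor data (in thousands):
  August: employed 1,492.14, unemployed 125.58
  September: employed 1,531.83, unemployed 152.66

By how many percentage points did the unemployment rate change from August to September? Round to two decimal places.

The unemployment rate changed by +1.30 percentage points.

August: labor force = 1,492.14 + 125.58 = 1,617.72; u = 125.58/1,617.72 = 7.76%.
September: labor force = 1,531.83 + 152.66 = 1,684.49; u = 152.66/1,684.49 = 9.06%.
Change = 9.06% − 7.76% = +1.30 pp.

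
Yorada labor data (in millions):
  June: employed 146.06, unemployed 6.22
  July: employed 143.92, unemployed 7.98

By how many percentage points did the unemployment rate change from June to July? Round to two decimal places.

The unemployment rate changed by +1.17 percentage points.

June: labor force = 146.06 + 6.22 = 152.28; u = 6.22/152.28 = 4.08%.
July: labor force = 143.92 + 7.98 = 151.90; u = 7.98/151.90 = 5.25%.
Change = 5.25% − 4.08% = +1.17 pp.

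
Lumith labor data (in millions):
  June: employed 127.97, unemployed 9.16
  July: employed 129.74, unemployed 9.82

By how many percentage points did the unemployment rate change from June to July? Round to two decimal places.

The unemployment rate changed by +0.36 percentage points.

June: labor force = 127.97 + 9.16 = 137.13; u = 9.16/137.13 = 6.68%.
July: labor force = 129.74 + 9.82 = 139.56; u = 9.82/139.56 = 7.04%.
Change = 7.04% − 6.68% = +0.36 pp.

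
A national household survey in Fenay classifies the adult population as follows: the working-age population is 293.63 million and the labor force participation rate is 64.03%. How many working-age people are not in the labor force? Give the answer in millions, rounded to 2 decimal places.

Share not in the labor force = 1 − 0.6403 = 0.3597.
Not in labor force = 0.3597 × 293.63 ≈ 105.62 million.

About 105.62 million are not in the labor force.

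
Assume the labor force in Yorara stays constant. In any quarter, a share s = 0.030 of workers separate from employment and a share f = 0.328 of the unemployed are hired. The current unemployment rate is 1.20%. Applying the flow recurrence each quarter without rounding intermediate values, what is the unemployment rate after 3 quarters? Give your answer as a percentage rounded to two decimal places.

Unemployment rate after three quarters ≈ 6.48%.

With a fixed labor force, u_{t+1} = u_t + s·(1−u_t) − f·u_t = u_t·(1−s−f) + s.
Here 1−s−f = 0.642 and s = 0.030.
u_1 = 0.012000 × 0.642 + 0.030 = 0.037704.
u_2 = 0.037704 × 0.642 + 0.030 = 0.054206.
u_3 = 0.054206 × 0.642 + 0.030 = 0.064800.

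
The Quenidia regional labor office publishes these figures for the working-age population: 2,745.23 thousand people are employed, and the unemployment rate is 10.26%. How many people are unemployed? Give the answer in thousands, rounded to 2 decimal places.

Let U be the number unemployed. The labor force is E + U, and U/(E+U) = 0.1026.
So U = 0.1026 × 2,745.23 / (1 − 0.1026) = 281.6606 / 0.8974 ≈ 313.86 thousand.

About 313.86 thousand are unemployed.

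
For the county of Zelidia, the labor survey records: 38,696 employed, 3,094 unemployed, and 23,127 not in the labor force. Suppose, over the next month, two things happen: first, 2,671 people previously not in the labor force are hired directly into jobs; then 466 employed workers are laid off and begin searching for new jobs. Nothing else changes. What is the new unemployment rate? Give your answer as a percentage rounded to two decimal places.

Initially, labor force = 38,696 + 3,094 = 41,790, so u = 3,094/41,790 = 7.40%.
After the first change, employed and labor force both rise by 2,671; unemployed unchanged → E = 41,367, U = 3,094, labor force = 44,461.
After the second change, employed falls and unemployed rises by 466; labor force unchanged → E = 40,901, U = 3,560, labor force = 44,461.
New unemployment rate = 3,560 / 44,461 = 8.01%.

New unemployment rate ≈ 8.01%.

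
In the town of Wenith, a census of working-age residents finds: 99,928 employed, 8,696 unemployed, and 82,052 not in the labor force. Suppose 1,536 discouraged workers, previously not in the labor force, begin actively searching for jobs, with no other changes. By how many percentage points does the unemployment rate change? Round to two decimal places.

Initially, labor force = 99,928 + 8,696 = 108,624, so u = 8,696/108,624 = 8.01%.
After the change, unemployed and labor force both rise by 1,536 → E = 99,928, U = 10,232, labor force = 110,160.
New unemployment rate = 10,232 / 110,160 = 9.29%.
Change = 9.29% − 8.01% = +1.28 percentage points.

The unemployment rate changes by +1.28 percentage points.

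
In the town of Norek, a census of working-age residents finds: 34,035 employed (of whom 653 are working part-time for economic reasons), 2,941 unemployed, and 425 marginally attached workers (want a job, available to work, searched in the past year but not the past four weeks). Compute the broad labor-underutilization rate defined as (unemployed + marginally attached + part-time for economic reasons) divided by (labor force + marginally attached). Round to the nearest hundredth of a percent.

Broad underutilization rate ≈ 10.75%.

Labor force = 34,035 + 2,941 = 36,976.
Numerator = 2,941 + 425 + 653 = 4,019.
Denominator = 36,976 + 425 = 37,401.
Broad rate = 4,019 / 37,401 = 10.75%.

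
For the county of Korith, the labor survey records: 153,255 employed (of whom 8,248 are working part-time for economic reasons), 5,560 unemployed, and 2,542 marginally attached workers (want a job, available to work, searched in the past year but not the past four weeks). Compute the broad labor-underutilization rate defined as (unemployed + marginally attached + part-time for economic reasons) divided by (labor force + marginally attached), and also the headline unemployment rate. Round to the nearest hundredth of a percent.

Labor force = 153,255 + 5,560 = 158,815.
Numerator = 5,560 + 2,542 + 8,248 = 16,350.
Denominator = 158,815 + 2,542 = 161,357.
Broad rate = 16,350 / 161,357 = 10.13%.
Headline unemployment rate = 5,560 / 158,815 = 3.50%.

Broad underutilization rate ≈ 10.13%; headline unemployment rate ≈ 3.50%.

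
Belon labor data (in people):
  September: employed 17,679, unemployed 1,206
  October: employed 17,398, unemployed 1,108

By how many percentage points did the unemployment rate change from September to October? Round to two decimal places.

September: labor force = 17,679 + 1,206 = 18,885; u = 1,206/18,885 = 6.39%.
October: labor force = 17,398 + 1,108 = 18,506; u = 1,108/18,506 = 5.99%.
Change = 5.99% − 6.39% = −0.40 pp.

The unemployment rate changed by −0.40 percentage points.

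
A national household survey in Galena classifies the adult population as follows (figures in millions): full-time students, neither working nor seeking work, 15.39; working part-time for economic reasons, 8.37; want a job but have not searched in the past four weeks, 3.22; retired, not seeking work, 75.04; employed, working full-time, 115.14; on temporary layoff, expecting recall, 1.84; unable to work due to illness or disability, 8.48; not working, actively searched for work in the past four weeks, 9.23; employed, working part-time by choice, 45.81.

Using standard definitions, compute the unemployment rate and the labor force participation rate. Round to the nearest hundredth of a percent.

Unemployment rate ≈ 6.14%; labor force participation rate ≈ 63.85%.

Employed = 8.37 + 115.14 + 45.81 = 169.32 million (anyone who worked, including part-time for economic reasons, counts as employed).
Unemployed = 1.84 + 9.23 = 11.07 million (jobless and actively searching, or on temporary layoff).
Labor force = 169.32 + 11.07 = 180.39 million.
Not in labor force = 15.39 + 3.22 + 75.04 + 8.48 = 102.13 million (those not working and not actively searching are outside the labor force — including those who want a job but have given up searching).
Civilian working-age population = 180.39 + 102.13 = 282.52 million.
Unemployment rate = 11.07 / 180.39 = 6.14%.
Labor force participation rate = 180.39 / 282.52 = 63.85%.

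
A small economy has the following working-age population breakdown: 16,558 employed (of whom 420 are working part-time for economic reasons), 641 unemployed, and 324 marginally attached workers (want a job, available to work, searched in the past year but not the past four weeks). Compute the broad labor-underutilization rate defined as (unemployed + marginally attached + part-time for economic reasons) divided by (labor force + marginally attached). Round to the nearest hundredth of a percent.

Labor force = 16,558 + 641 = 17,199.
Numerator = 641 + 324 + 420 = 1,385.
Denominator = 17,199 + 324 = 17,523.
Broad rate = 1,385 / 17,523 = 7.90%.

Broad underutilization rate ≈ 7.90%.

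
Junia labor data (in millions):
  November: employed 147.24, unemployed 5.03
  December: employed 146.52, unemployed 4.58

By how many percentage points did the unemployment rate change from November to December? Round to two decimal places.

The unemployment rate changed by −0.27 percentage points.

November: labor force = 147.24 + 5.03 = 152.27; u = 5.03/152.27 = 3.30%.
December: labor force = 146.52 + 4.58 = 151.10; u = 4.58/151.10 = 3.03%.
Change = 3.03% − 3.30% = −0.27 pp.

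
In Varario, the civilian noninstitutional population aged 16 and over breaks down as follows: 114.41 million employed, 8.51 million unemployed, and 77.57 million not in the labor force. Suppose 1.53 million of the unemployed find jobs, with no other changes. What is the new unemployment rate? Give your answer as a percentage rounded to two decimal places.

New unemployment rate ≈ 5.68%.

Initially, labor force = 114.41 + 8.51 = 122.92 million, so u = 8.51/122.92 = 6.92%.
After the change, unemployed falls and employed rises by 1.53; labor force unchanged → E = 115.94, U = 6.98, labor force = 122.92 million.
New unemployment rate = 6.98 / 122.92 = 5.68%.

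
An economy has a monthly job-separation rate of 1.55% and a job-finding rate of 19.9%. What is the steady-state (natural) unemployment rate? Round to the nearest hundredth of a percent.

At steady state the flows balance: s·E = f·U, so U/(E+U) = s/(s+f).
u* = 1.55 / (1.55 + 19.9) = 1.55 / 21.45 = 7.23%.

Steady-state unemployment rate ≈ 7.23%.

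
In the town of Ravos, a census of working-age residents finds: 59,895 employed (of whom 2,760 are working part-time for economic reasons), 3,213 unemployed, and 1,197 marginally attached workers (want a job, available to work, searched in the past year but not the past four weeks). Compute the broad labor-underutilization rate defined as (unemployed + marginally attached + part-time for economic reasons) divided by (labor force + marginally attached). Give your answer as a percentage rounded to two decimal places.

Broad underutilization rate ≈ 11.15%.

Labor force = 59,895 + 3,213 = 63,108.
Numerator = 3,213 + 1,197 + 2,760 = 7,170.
Denominator = 63,108 + 1,197 = 64,305.
Broad rate = 7,170 / 64,305 = 11.15%.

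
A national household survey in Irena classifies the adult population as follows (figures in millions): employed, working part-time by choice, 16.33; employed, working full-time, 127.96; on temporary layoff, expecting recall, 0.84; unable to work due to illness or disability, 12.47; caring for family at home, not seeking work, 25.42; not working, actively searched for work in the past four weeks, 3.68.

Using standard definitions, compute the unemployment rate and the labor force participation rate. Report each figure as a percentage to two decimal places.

Employed = 16.33 + 127.96 = 144.29 million.
Unemployed = 0.84 + 3.68 = 4.52 million (jobless and actively searching, or on temporary layoff).
Labor force = 144.29 + 4.52 = 148.81 million.
Not in labor force = 12.47 + 25.42 = 37.89 million (those not working and not actively searching are outside the labor force).
Civilian working-age population = 148.81 + 37.89 = 186.70 million.
Unemployment rate = 4.52 / 148.81 = 3.04%.
Labor force participation rate = 148.81 / 186.70 = 79.71%.

Unemployment rate ≈ 3.04%; labor force participation rate ≈ 79.71%.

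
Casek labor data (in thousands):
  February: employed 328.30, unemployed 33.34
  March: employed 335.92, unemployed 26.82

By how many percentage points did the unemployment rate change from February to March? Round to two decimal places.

February: labor force = 328.30 + 33.34 = 361.64; u = 33.34/361.64 = 9.22%.
March: labor force = 335.92 + 26.82 = 362.74; u = 26.82/362.74 = 7.39%.
Change = 7.39% − 9.22% = −1.83 pp.

The unemployment rate changed by −1.83 percentage points.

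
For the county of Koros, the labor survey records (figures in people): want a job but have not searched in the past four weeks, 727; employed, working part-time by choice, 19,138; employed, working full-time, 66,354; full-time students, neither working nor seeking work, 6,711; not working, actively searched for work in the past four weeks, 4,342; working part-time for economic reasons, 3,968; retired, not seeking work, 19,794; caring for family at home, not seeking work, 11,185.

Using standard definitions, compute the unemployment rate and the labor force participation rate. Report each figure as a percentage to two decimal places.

Unemployment rate ≈ 4.63%; labor force participation rate ≈ 70.94%.

Employed = 19,138 + 66,354 + 3,968 = 89,460 (anyone who worked, including part-time for economic reasons, counts as employed).
Unemployed = 4,342.
Labor force = 89,460 + 4,342 = 93,802.
Not in labor force = 727 + 6,711 + 19,794 + 11,185 = 38,417 (those not working and not actively searching are outside the labor force — including those who want a job but have given up searching).
Civilian working-age population = 93,802 + 38,417 = 132,219.
Unemployment rate = 4,342 / 93,802 = 4.63%.
Labor force participation rate = 93,802 / 132,219 = 70.94%.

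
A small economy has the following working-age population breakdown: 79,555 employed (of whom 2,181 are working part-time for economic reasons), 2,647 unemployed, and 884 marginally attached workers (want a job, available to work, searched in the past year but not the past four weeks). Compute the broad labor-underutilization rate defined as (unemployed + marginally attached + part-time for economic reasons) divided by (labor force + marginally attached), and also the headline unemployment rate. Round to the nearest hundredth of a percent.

Broad underutilization rate ≈ 6.87%; headline unemployment rate ≈ 3.22%.

Labor force = 79,555 + 2,647 = 82,202.
Numerator = 2,647 + 884 + 2,181 = 5,712.
Denominator = 82,202 + 884 = 83,086.
Broad rate = 5,712 / 83,086 = 6.87%.
Headline unemployment rate = 2,647 / 82,202 = 3.22%.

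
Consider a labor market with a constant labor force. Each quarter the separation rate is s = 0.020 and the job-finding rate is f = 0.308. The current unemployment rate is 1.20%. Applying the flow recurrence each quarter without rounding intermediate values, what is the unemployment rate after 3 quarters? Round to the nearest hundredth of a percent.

With a fixed labor force, u_{t+1} = u_t + s·(1−u_t) − f·u_t = u_t·(1−s−f) + s.
Here 1−s−f = 0.672 and s = 0.020.
u_1 = 0.012000 × 0.672 + 0.020 = 0.028064.
u_2 = 0.028064 × 0.672 + 0.020 = 0.038859.
u_3 = 0.038859 × 0.672 + 0.020 = 0.046113.

Unemployment rate after three quarters ≈ 4.61%.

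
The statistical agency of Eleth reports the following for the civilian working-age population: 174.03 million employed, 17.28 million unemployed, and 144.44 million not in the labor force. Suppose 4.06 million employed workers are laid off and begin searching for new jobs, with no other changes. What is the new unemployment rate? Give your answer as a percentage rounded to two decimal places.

New unemployment rate ≈ 11.15%.

Initially, labor force = 174.03 + 17.28 = 191.31 million, so u = 17.28/191.31 = 9.03%.
After the change, employed falls and unemployed rises by 4.06; labor force unchanged → E = 169.97, U = 21.34, labor force = 191.31 million.
New unemployment rate = 21.34 / 191.31 = 11.15%.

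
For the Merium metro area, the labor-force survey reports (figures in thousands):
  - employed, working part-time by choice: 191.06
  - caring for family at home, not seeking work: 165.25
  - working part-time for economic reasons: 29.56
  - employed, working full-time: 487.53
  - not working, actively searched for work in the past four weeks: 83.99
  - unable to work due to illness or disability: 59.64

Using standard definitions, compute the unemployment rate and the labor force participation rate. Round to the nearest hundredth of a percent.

Employed = 191.06 + 29.56 + 487.53 = 708.15 thousand (anyone who worked, including part-time for economic reasons, counts as employed).
Unemployed = 83.99 thousand.
Labor force = 708.15 + 83.99 = 792.14 thousand.
Not in labor force = 165.25 + 59.64 = 224.89 thousand (those not working and not actively searching are outside the labor force).
Civilian working-age population = 792.14 + 224.89 = 1,017.03 thousand.
Unemployment rate = 83.99 / 792.14 = 10.60%.
Labor force participation rate = 792.14 / 1,017.03 = 77.89%.

Unemployment rate ≈ 10.60%; labor force participation rate ≈ 77.89%.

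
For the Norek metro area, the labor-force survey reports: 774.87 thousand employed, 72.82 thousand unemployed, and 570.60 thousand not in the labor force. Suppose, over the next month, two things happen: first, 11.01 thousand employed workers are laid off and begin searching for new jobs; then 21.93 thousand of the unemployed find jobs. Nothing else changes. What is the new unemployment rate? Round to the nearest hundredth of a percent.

Initially, labor force = 774.87 + 72.82 = 847.69 thousand, so u = 72.82/847.69 = 8.59%.
After the first change, employed falls and unemployed rises by 11.01; labor force unchanged → E = 763.86, U = 83.83, labor force = 847.69 thousand.
After the second change, unemployed falls and employed rises by 21.93; labor force unchanged → E = 785.79, U = 61.90, labor force = 847.69 thousand.
New unemployment rate = 61.90 / 847.69 = 7.30%.

New unemployment rate ≈ 7.30%.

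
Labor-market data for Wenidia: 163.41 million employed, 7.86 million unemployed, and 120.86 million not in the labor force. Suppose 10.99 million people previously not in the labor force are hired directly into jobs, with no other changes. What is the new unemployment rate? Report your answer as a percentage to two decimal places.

Initially, labor force = 163.41 + 7.86 = 171.27 million, so u = 7.86/171.27 = 4.59%.
After the change, employed and labor force both rise by 10.99; unemployed unchanged → E = 174.40, U = 7.86, labor force = 182.26 million.
New unemployment rate = 7.86 / 182.26 = 4.31%.

New unemployment rate ≈ 4.31%.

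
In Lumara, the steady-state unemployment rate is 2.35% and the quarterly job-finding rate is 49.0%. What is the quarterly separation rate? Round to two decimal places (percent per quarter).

From u* = s/(s+f): s = u·f/(1−u).
s = 0.0235 × 49.0 / (1 − 0.0235) = 1.1515 / 0.9765 ≈ 1.18% per quarter.

Separation rate ≈ 1.18% per quarter.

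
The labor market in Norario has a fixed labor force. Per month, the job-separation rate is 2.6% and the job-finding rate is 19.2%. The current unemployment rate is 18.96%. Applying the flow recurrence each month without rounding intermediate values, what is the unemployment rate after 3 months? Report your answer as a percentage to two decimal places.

With a fixed labor force, u_{t+1} = u_t + s·(1−u_t) − f·u_t = u_t·(1−s−f) + s.
Here 1−s−f = 0.782 and s = 0.026.
u_1 = 0.189600 × 0.782 + 0.026 = 0.174267.
u_2 = 0.174267 × 0.782 + 0.026 = 0.162277.
u_3 = 0.162277 × 0.782 + 0.026 = 0.152901.

Unemployment rate after three months ≈ 15.29%.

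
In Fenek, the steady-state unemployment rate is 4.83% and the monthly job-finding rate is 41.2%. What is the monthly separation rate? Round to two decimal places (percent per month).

Separation rate ≈ 2.09% per month.

From u* = s/(s+f): s = u·f/(1−u).
s = 0.0483 × 41.2 / (1 − 0.0483) = 1.9900 / 0.9517 ≈ 2.09% per month.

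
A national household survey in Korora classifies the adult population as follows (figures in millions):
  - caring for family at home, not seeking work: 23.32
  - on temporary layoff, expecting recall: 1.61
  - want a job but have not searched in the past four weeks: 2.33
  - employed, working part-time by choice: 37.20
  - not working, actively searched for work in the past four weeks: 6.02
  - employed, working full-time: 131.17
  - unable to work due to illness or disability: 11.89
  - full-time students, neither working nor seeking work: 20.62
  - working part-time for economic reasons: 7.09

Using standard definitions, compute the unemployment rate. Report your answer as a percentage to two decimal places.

Employed = 37.20 + 131.17 + 7.09 = 175.46 million (anyone who worked, including part-time for economic reasons, counts as employed).
Unemployed = 1.61 + 6.02 = 7.63 million (jobless and actively searching, or on temporary layoff).
Labor force = 175.46 + 7.63 = 183.09 million.
Unemployment rate = 7.63 / 183.09 = 4.17%.

Unemployment rate ≈ 4.17%.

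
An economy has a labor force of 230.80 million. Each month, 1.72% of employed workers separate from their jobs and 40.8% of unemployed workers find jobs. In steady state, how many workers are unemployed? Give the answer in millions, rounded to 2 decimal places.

Steady-state unemployment rate u* = s/(s+f) = 1.72/(1.72+40.8) = 0.040452.
Unemployed = u* × labor force = 0.040452 × 230.80 ≈ 9.34 million.

About 9.34 million are unemployed in steady state.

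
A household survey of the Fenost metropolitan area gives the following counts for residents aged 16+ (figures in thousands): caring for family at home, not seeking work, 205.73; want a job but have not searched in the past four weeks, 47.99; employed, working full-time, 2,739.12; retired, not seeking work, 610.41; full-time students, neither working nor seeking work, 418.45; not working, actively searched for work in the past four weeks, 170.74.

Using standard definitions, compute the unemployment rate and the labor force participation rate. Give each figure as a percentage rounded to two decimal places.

Employed = 2,739.12 thousand.
Unemployed = 170.74 thousand.
Labor force = 2,739.12 + 170.74 = 2,909.86 thousand.
Not in labor force = 205.73 + 47.99 + 610.41 + 418.45 = 1,282.58 thousand (those not working and not actively searching are outside the labor force — including those who want a job but have given up searching).
Civilian working-age population = 2,909.86 + 1,282.58 = 4,192.44 thousand.
Unemployment rate = 170.74 / 2,909.86 = 5.87%.
Labor force participation rate = 2,909.86 / 4,192.44 = 69.41%.

Unemployment rate ≈ 5.87%; labor force participation rate ≈ 69.41%.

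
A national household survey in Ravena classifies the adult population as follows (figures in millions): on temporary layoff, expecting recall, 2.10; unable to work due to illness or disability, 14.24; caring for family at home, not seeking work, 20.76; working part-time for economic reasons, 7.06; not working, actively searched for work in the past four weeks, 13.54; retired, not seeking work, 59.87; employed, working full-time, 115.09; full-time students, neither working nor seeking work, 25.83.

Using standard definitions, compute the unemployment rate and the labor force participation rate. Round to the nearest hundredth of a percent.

Employed = 7.06 + 115.09 = 122.15 million (anyone who worked, including part-time for economic reasons, counts as employed).
Unemployed = 2.10 + 13.54 = 15.64 million (jobless and actively searching, or on temporary layoff).
Labor force = 122.15 + 15.64 = 137.79 million.
Not in labor force = 14.24 + 20.76 + 59.87 + 25.83 = 120.70 million (those not working and not actively searching are outside the labor force).
Civilian working-age population = 137.79 + 120.70 = 258.49 million.
Unemployment rate = 15.64 / 137.79 = 11.35%.
Labor force participation rate = 137.79 / 258.49 = 53.31%.

Unemployment rate ≈ 11.35%; labor force participation rate ≈ 53.31%.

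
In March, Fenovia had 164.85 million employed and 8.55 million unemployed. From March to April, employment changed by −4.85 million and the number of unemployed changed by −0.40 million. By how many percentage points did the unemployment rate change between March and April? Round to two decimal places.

The unemployment rate changed by −0.08 percentage points.

March: labor force = 164.85 + 8.55 = 173.40; u = 8.55/173.40 = 4.93%.
April: labor force = 160.00 + 8.15 = 168.15; u = 8.15/168.15 = 4.85%.
Change = 4.85% − 4.93% = −0.08 pp.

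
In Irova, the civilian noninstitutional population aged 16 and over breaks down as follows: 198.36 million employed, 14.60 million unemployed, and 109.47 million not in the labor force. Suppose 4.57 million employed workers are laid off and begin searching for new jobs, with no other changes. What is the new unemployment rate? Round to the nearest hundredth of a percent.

New unemployment rate ≈ 9.00%.

Initially, labor force = 198.36 + 14.60 = 212.96 million, so u = 14.60/212.96 = 6.86%.
After the change, employed falls and unemployed rises by 4.57; labor force unchanged → E = 193.79, U = 19.17, labor force = 212.96 million.
New unemployment rate = 19.17 / 212.96 = 9.00%.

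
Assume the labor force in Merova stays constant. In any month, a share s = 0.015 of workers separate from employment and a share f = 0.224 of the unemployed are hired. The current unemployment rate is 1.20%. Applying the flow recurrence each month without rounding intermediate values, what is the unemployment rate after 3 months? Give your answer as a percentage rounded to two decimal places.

With a fixed labor force, u_{t+1} = u_t + s·(1−u_t) − f·u_t = u_t·(1−s−f) + s.
Here 1−s−f = 0.761 and s = 0.015.
u_1 = 0.012000 × 0.761 + 0.015 = 0.024132.
u_2 = 0.024132 × 0.761 + 0.015 = 0.033364.
u_3 = 0.033364 × 0.761 + 0.015 = 0.040390.

Unemployment rate after three months ≈ 4.04%.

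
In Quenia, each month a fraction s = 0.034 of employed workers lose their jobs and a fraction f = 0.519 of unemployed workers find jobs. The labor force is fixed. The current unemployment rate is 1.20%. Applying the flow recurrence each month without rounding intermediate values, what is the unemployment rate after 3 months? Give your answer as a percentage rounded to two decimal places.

Unemployment rate after three months ≈ 5.71%.

With a fixed labor force, u_{t+1} = u_t + s·(1−u_t) − f·u_t = u_t·(1−s−f) + s.
Here 1−s−f = 0.447 and s = 0.034.
u_1 = 0.012000 × 0.447 + 0.034 = 0.039364.
u_2 = 0.039364 × 0.447 + 0.034 = 0.051596.
u_3 = 0.051596 × 0.447 + 0.034 = 0.057063.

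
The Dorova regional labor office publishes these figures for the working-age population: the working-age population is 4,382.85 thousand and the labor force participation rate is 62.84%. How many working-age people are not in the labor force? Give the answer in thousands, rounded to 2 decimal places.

About 1,628.67 thousand are not in the labor force.

Share not in the labor force = 1 − 0.6284 = 0.3716.
Not in labor force = 0.3716 × 4,382.85 ≈ 1,628.67 thousand.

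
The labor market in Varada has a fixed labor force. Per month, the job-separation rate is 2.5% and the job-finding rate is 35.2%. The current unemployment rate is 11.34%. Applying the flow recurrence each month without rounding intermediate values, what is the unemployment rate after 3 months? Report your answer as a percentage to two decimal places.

Unemployment rate after three months ≈ 7.77%.

With a fixed labor force, u_{t+1} = u_t + s·(1−u_t) − f·u_t = u_t·(1−s−f) + s.
Here 1−s−f = 0.623 and s = 0.025.
u_1 = 0.113400 × 0.623 + 0.025 = 0.095648.
u_2 = 0.095648 × 0.623 + 0.025 = 0.084589.
u_3 = 0.084589 × 0.623 + 0.025 = 0.077699.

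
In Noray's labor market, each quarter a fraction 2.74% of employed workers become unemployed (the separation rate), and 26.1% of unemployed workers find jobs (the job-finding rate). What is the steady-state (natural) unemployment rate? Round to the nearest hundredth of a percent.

At steady state the flows balance: s·E = f·U, so U/(E+U) = s/(s+f).
u* = 2.74 / (2.74 + 26.1) = 2.74 / 28.84 = 9.50%.

Steady-state unemployment rate ≈ 9.50%.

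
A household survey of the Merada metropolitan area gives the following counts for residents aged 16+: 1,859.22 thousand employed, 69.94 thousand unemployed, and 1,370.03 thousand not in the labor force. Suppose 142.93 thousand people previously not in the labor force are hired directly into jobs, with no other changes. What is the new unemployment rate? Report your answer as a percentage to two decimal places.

Initially, labor force = 1,859.22 + 69.94 = 1,929.16 thousand, so u = 69.94/1,929.16 = 3.63%.
After the change, employed and labor force both rise by 142.93; unemployed unchanged → E = 2,002.15, U = 69.94, labor force = 2,072.09 thousand.
New unemployment rate = 69.94 / 2,072.09 = 3.38%.

New unemployment rate ≈ 3.38%.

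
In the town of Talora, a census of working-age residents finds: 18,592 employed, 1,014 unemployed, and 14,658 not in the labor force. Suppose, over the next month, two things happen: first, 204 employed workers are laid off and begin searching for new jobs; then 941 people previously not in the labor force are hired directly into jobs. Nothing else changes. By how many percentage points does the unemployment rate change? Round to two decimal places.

The unemployment rate changes by +0.76 percentage points.

Initially, labor force = 18,592 + 1,014 = 19,606, so u = 1,014/19,606 = 5.17%.
After the first change, employed falls and unemployed rises by 204; labor force unchanged → E = 18,388, U = 1,218, labor force = 19,606.
After the second change, employed and labor force both rise by 941; unemployed unchanged → E = 19,329, U = 1,218, labor force = 20,547.
New unemployment rate = 1,218 / 20,547 = 5.93%.
Change = 5.93% − 5.17% = +0.76 percentage points.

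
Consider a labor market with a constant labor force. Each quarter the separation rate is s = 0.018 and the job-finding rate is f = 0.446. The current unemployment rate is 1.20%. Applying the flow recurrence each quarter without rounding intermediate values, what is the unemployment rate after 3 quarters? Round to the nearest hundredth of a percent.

With a fixed labor force, u_{t+1} = u_t + s·(1−u_t) − f·u_t = u_t·(1−s−f) + s.
Here 1−s−f = 0.536 and s = 0.018.
u_1 = 0.012000 × 0.536 + 0.018 = 0.024432.
u_2 = 0.024432 × 0.536 + 0.018 = 0.031096.
u_3 = 0.031096 × 0.536 + 0.018 = 0.034667.

Unemployment rate after three quarters ≈ 3.47%.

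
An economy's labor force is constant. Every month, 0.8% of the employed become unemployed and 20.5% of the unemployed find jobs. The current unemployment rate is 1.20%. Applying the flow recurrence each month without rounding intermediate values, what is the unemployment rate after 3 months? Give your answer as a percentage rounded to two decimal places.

With a fixed labor force, u_{t+1} = u_t + s·(1−u_t) − f·u_t = u_t·(1−s−f) + s.
Here 1−s−f = 0.787 and s = 0.008.
u_1 = 0.012000 × 0.787 + 0.008 = 0.017444.
u_2 = 0.017444 × 0.787 + 0.008 = 0.021728.
u_3 = 0.021728 × 0.787 + 0.008 = 0.025100.

Unemployment rate after three months ≈ 2.51%.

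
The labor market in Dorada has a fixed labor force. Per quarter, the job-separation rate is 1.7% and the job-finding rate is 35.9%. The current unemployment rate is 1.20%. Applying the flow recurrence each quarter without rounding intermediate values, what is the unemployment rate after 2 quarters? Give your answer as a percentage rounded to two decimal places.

Unemployment rate after two quarters ≈ 3.23%.

With a fixed labor force, u_{t+1} = u_t + s·(1−u_t) − f·u_t = u_t·(1−s−f) + s.
Here 1−s−f = 0.624 and s = 0.017.
u_1 = 0.012000 × 0.624 + 0.017 = 0.024488.
u_2 = 0.024488 × 0.624 + 0.017 = 0.032281.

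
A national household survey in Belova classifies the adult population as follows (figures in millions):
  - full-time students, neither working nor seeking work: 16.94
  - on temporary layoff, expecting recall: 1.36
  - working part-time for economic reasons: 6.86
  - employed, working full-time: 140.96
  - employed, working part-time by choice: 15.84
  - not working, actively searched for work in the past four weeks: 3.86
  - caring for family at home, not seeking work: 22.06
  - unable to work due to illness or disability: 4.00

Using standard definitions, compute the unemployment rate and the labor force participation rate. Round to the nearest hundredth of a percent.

Unemployment rate ≈ 3.09%; labor force participation rate ≈ 79.71%.

Employed = 6.86 + 140.96 + 15.84 = 163.66 million (anyone who worked, including part-time for economic reasons, counts as employed).
Unemployed = 1.36 + 3.86 = 5.22 million (jobless and actively searching, or on temporary layoff).
Labor force = 163.66 + 5.22 = 168.88 million.
Not in labor force = 16.94 + 22.06 + 4.00 = 43.00 million (those not working and not actively searching are outside the labor force).
Civilian working-age population = 168.88 + 43.00 = 211.88 million.
Unemployment rate = 5.22 / 168.88 = 3.09%.
Labor force participation rate = 168.88 / 211.88 = 79.71%.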